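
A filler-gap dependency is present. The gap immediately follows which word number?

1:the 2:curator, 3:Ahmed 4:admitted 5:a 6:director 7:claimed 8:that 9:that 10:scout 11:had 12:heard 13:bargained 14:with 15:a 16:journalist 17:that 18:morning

12

The displaced element is "the curator" (word 2).
It is linked across 3 clause boundaries (Ø → that → Ø).
It functions as the subject of "bargained", so the gap sits immediately after word 12 ("heard").
Base order: Ahmed admitted a director claimed that that scout had heard that the curator bargained with a journalist that morning.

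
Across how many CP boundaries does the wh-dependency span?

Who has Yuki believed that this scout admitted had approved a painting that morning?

"who" is extracted from the subject of "approved".
Boundaries crossed, outermost first: [that], [Ø] — 2 in total.

2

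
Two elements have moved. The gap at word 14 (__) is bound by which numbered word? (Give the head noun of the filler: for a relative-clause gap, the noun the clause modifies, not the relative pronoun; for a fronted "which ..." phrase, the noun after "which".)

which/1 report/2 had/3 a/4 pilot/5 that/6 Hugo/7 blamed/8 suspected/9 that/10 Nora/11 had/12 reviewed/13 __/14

2

The marked gap is the direct object of "reviewed".
Its filler is the fronted wh-phrase "which report", at word 2.
(The other dependency links word 5 to a gap after word 8.)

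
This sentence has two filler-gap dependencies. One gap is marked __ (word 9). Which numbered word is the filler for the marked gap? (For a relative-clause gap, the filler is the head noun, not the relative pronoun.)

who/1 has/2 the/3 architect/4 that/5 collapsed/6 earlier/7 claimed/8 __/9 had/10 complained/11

1

The marked gap is the subject of "complained".
Its filler is the fronted wh-phrase "who", at word 1.
(The other dependency links word 4 to a gap after word 5.)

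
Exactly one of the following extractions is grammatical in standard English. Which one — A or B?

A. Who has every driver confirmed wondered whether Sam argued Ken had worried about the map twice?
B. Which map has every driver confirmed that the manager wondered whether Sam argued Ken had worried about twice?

A

In B, the wh-phrase is extracted from inside a wh-island (introduced by "whether"), which blocks movement.
In A, the extraction path crosses only that-complement boundaries, which are transparent.
So A is grammatical.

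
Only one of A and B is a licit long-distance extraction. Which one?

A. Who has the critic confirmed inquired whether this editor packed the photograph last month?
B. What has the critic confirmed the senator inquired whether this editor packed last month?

A

In B, the wh-phrase is extracted from inside a wh-island (introduced by "whether"), which blocks movement.
In A, the extraction path crosses only that-complement boundaries, which are transparent.
So A is grammatical.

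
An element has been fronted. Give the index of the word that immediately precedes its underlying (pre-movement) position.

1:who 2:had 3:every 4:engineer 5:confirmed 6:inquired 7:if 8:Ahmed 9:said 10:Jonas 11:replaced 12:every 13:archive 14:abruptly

5

The displaced element is "who" (word 1).
It is linked across 1 clause boundary (Ø).
It functions as the subject of "inquired", so the gap sits immediately after word 5 ("confirmed").
Base order: Every engineer had confirmed who inquired if Ahmed said Jonas replaced every archive abruptly.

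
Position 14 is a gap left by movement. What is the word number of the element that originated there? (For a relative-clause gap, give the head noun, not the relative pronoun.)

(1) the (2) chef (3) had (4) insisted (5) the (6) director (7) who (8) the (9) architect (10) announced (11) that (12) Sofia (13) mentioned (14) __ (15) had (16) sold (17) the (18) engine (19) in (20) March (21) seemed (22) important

6

The gap at 14 is the subject of "sold", inside a relative clause.
The relative pronoun is "who" (word 7); it is bound by the head noun immediately before it.
Its filler is the head noun "director", at word 6.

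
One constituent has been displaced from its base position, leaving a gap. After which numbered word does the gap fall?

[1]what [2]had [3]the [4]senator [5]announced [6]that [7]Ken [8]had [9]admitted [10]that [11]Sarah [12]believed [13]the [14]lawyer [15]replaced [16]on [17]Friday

The displaced element is "what" (word 1).
It is linked across 3 clause boundaries (that → that → Ø).
It functions as the direct object of "replaced", so the gap sits immediately after word 15 ("replaced").
Base order: The senator had announced that Ken had admitted that Sarah believed the lawyer replaced what on Friday.

15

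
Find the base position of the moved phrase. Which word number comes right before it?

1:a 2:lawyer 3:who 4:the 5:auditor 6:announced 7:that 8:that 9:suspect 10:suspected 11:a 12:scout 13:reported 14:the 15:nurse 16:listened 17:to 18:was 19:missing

17

The displaced element is "a lawyer" (word 2).
It is linked across 3 clause boundaries (that → Ø → Ø).
It functions as the object of the preposition "to" of "listened", so the gap sits immediately after word 17 ("to").
Base order: The auditor announced that that suspect suspected a scout reported the nurse listened to a lawyer.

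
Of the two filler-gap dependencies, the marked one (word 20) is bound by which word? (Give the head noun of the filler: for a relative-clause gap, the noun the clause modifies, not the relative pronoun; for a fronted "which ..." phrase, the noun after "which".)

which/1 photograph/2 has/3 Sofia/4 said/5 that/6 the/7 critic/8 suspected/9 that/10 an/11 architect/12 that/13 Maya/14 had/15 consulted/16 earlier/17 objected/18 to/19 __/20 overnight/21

2

The marked gap is the object of the preposition "to" of "objected".
Its filler is the fronted wh-phrase "which photograph", at word 2.
(The other dependency links word 12 to a gap after word 16.)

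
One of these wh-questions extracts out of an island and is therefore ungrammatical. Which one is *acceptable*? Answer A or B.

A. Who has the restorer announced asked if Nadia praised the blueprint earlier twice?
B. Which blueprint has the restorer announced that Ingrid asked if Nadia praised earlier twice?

A

In B, the wh-phrase is extracted from inside a wh-island (introduced by "if"), which blocks movement.
In A, the extraction path crosses only that-complement boundaries, which are transparent.
So A is grammatical.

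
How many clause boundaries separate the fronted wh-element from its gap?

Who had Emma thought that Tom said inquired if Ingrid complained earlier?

2

"who" is extracted from the subject of "inquired".
Boundaries crossed, outermost first: [that], [Ø] — 2 in total.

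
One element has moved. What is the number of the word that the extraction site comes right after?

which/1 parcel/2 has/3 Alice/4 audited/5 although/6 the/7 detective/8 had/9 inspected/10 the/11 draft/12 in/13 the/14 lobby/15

5

The displaced element is "which parcel" (word 2).
It functions as the direct object of "audited", so the gap sits immediately after word 5 ("audited").
Base order: Alice has audited which parcel although the detective had inspected the draft in the lobby.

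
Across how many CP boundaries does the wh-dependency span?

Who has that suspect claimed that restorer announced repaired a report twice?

"who" is extracted from the subject of "repaired".
Boundaries crossed, outermost first: [Ø], [Ø] — 2 in total.

2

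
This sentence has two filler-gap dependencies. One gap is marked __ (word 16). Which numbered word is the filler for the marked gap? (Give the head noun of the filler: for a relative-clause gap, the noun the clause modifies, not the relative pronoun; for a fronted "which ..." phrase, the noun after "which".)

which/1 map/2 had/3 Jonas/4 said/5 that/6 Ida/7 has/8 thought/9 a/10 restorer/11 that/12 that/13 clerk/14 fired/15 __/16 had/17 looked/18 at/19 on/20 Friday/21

11

The marked gap is inside the relative clause, the direct object of "fired".
Its filler is the head noun "restorer" (via "that"), at word 11.
(The other dependency links word 2 to a gap after word 19.)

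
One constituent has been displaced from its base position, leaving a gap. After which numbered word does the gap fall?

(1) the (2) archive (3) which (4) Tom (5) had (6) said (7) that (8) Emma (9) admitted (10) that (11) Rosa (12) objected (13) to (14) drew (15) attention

13

The displaced element is "the archive" (word 2).
It is linked across 2 clause boundaries (that → that).
It functions as the object of the preposition "to" of "objected", so the gap sits immediately after word 13 ("to").
Base order: Tom had said that Emma admitted that Rosa objected to the archive.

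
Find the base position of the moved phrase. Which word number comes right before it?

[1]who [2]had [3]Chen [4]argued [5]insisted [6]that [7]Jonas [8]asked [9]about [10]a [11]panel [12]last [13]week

4

The displaced element is "who" (word 1).
It is linked across 1 clause boundary (Ø).
It functions as the subject of "insisted", so the gap sits immediately after word 4 ("argued").
Base order: Chen had argued who insisted that Jonas asked about a panel last week.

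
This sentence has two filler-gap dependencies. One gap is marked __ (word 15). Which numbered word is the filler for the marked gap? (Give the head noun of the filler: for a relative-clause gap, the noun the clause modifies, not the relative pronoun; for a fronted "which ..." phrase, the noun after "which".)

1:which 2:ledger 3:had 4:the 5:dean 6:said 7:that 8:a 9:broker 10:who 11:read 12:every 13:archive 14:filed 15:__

2

The marked gap is the direct object of "filed".
Its filler is the fronted wh-phrase "which ledger", at word 2.
(The other dependency links word 9 to a gap after word 10.)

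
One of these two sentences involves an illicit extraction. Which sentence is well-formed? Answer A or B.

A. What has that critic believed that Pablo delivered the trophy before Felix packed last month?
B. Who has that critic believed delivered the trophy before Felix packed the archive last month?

In A, the wh-phrase is extracted from inside an adjunct island (introduced by "before"), which blocks movement.
In B, the extraction path crosses only that-complement boundaries, which are transparent.
So B is grammatical.

B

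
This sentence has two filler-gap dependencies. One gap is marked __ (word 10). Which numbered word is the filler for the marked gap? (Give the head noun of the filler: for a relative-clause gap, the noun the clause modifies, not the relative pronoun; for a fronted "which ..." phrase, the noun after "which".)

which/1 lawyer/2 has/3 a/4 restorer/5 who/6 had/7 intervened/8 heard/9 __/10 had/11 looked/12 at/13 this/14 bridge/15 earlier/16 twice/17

2

The marked gap is the subject of "looked".
Its filler is the fronted wh-phrase "which lawyer", at word 2.
(The other dependency links word 5 to a gap after word 6.)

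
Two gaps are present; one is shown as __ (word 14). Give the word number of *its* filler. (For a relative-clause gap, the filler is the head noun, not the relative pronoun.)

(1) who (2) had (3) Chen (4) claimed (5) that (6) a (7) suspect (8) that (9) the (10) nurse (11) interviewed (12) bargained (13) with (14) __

1

The marked gap is the object of the preposition "with" of "bargained".
Its filler is the fronted wh-phrase "who", at word 1.
(The other dependency links word 7 to a gap after word 11.)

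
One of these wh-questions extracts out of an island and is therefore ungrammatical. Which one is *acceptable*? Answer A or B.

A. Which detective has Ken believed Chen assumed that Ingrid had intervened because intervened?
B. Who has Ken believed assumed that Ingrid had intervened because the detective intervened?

In A, the wh-phrase is extracted from inside an adjunct island (introduced by "because"), which blocks movement.
In B, the extraction path crosses only that-complement boundaries, which are transparent.
So B is grammatical.

B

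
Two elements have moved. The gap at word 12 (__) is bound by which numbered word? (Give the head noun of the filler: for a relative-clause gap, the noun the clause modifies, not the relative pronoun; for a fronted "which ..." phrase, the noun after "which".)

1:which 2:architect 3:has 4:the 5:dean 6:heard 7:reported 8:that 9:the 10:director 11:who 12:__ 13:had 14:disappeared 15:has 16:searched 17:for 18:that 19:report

The marked gap is inside the relative clause, the subject of "disappeared".
Its filler is the head noun "director" (via "who"), at word 10.
(The other dependency links word 2 to a gap after word 6.)

10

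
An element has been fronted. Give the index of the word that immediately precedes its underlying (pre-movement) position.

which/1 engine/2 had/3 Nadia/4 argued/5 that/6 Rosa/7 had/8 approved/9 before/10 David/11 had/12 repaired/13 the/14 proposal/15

9

The displaced element is "which engine" (word 2).
It is linked across 1 clause boundary (that).
It functions as the direct object of "approved", so the gap sits immediately after word 9 ("approved").
Base order: Nadia had argued that Rosa had approved which engine before David had repaired the proposal.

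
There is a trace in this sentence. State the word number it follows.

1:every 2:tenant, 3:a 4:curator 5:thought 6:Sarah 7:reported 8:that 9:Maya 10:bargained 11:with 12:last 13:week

The displaced element is "every tenant" (word 2).
It is linked across 2 clause boundaries (Ø → that).
It functions as the object of the preposition "with" of "bargained", so the gap sits immediately after word 11 ("with").
Base order: A curator thought Sarah reported that Maya bargained with every tenant last week.

11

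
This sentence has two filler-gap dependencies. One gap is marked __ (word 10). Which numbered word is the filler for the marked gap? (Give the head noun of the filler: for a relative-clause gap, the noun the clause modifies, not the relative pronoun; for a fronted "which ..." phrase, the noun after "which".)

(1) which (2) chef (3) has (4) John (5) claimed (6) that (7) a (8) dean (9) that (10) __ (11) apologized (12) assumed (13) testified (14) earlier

8

The marked gap is inside the relative clause, the subject of "apologized".
Its filler is the head noun "dean" (via "that"), at word 8.
(The other dependency links word 2 to a gap after word 12.)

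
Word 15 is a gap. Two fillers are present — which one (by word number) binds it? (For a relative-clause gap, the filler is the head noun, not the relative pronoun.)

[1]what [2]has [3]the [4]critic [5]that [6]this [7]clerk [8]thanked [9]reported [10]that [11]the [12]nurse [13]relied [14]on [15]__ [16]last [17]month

1

The marked gap is the object of the preposition "on" of "relied".
Its filler is the fronted wh-phrase "what", at word 1.
(The other dependency links word 4 to a gap after word 8.)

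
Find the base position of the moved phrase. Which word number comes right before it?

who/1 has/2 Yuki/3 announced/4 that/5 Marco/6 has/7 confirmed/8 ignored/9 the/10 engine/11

The displaced element is "who" (word 1).
It is linked across 2 clause boundaries (that → Ø).
It functions as the subject of "ignored", so the gap sits immediately after word 8 ("confirmed").
Base order: Yuki has announced that Marco has confirmed who ignored the engine.

8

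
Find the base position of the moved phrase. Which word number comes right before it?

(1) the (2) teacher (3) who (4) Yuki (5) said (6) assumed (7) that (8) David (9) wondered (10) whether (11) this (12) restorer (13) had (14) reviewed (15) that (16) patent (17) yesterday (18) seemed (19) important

5

The displaced element is "the teacher" (word 2).
It is linked across 1 clause boundary (Ø).
It functions as the subject of "assumed", so the gap sits immediately after word 5 ("said").
Base order: Yuki said that the teacher assumed that David wondered whether this restorer had reviewed that patent yesterday.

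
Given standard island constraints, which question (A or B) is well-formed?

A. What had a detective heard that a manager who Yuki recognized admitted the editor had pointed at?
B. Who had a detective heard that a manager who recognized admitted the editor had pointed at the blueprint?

In B, the wh-phrase is extracted from inside a complex-NP island (relative clause) (introduced by "who"), which blocks movement.
In A, the extraction path crosses only that-complement boundaries, which are transparent.
So A is grammatical.

A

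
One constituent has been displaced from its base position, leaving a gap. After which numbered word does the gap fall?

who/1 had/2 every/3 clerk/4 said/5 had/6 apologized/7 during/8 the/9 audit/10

5

The displaced element is "who" (word 1).
It is linked across 1 clause boundary (Ø).
It functions as the subject of "apologized", so the gap sits immediately after word 5 ("said").
Base order: Every clerk had said that who had apologized during the audit.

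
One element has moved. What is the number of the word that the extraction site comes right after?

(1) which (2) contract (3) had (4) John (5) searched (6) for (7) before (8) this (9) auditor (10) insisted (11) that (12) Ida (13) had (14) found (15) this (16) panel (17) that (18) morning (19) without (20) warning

6

The displaced element is "which contract" (word 2).
It functions as the object of the preposition "for" of "searched", so the gap sits immediately after word 6 ("for").
Base order: John had searched for which contract before this auditor insisted that Ida had found this panel that morning without warning.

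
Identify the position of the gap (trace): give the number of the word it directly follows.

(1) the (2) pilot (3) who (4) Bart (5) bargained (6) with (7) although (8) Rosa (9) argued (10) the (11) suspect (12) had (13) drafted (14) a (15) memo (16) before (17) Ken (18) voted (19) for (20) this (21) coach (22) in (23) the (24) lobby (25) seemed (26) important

6

The displaced element is "the pilot" (word 2).
It functions as the object of the preposition "with" of "bargained", so the gap sits immediately after word 6 ("with").
Base order: Bart bargained with the pilot although Rosa argued the suspect had drafted a memo before Ken voted for this coach in the lobby.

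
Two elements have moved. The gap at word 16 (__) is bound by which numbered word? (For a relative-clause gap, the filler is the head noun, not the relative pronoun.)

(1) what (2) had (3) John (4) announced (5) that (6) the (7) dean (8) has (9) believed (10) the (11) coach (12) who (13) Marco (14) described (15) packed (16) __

1

The marked gap is the direct object of "packed".
Its filler is the fronted wh-phrase "what", at word 1.
(The other dependency links word 11 to a gap after word 14.)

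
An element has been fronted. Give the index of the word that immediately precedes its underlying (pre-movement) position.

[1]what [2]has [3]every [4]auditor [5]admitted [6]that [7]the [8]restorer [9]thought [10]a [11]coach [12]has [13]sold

13

The displaced element is "what" (word 1).
It is linked across 2 clause boundaries (that → Ø).
It functions as the direct object of "sold", so the gap sits immediately after word 13 ("sold").
Base order: Every auditor has admitted that the restorer thought a coach has sold what.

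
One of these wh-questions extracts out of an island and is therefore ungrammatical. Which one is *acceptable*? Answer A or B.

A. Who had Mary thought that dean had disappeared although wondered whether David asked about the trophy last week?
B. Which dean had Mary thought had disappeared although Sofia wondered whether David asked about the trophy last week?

B

In A, the wh-phrase is extracted from inside an adjunct island (introduced by "although"), which blocks movement.
In B, the extraction path crosses only that-complement boundaries, which are transparent.
So B is grammatical.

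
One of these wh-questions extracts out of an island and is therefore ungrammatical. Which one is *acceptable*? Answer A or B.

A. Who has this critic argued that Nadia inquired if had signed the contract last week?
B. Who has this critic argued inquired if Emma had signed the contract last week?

B

In A, the wh-phrase is extracted from inside a wh-island (introduced by "if"), which blocks movement.
In B, the extraction path crosses only that-complement boundaries, which are transparent.
So B is grammatical.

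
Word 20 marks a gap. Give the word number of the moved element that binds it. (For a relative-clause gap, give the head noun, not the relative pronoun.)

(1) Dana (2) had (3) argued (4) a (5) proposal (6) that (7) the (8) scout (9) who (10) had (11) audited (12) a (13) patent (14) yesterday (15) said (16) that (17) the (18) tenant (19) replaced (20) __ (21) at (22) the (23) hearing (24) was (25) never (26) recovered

5

The gap at 20 is the object of "replaced", inside a relative clause.
The relative pronoun is "that" (word 6); it is bound by the head noun immediately before it.
Its filler is the head noun "proposal", at word 5.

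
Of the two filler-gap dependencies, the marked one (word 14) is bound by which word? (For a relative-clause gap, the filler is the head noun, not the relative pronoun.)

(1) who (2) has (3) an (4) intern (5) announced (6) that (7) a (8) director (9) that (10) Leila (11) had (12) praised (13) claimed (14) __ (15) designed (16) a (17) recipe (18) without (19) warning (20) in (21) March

The marked gap is the subject of "designed".
Its filler is the fronted wh-phrase "who", at word 1.
(The other dependency links word 8 to a gap after word 12.)

1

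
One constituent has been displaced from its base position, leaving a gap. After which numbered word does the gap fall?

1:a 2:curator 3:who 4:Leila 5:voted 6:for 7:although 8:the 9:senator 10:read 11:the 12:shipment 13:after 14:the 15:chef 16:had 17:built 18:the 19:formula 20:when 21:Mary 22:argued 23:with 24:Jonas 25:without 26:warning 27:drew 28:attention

6

The displaced element is "a curator" (word 2).
It functions as the object of the preposition "for" of "voted", so the gap sits immediately after word 6 ("for").
Base order: Leila voted for a curator although the senator read the shipment after the chef had built the formula when Mary argued with Jonas without warning.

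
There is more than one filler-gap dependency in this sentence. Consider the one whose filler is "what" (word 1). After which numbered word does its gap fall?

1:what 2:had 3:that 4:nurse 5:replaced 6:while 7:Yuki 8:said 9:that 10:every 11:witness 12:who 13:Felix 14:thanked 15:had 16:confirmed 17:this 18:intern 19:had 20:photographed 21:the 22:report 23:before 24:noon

5

The displaced element is "what" (word 1).
It functions as the direct object of "replaced", so the gap sits immediately after word 5 ("replaced").
Base order: That nurse had replaced what while Yuki said that every witness who Felix thanked had confirmed this intern had photographed the report before noon.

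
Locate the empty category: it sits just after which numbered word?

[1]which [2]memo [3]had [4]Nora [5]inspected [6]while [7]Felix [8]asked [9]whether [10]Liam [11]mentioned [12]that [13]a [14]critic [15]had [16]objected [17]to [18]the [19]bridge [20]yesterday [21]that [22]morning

5

The displaced element is "which memo" (word 2).
It functions as the direct object of "inspected", so the gap sits immediately after word 5 ("inspected").
Base order: Nora had inspected which memo while Felix asked whether Liam mentioned that a critic had objected to the bridge yesterday that morning.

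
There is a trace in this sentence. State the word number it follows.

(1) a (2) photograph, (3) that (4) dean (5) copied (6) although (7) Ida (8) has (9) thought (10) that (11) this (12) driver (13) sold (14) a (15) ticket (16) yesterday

The displaced element is "a photograph" (word 2).
It functions as the direct object of "copied", so the gap sits immediately after word 5 ("copied").
Base order: That dean copied a photograph although Ida has thought that this driver sold a ticket yesterday.

5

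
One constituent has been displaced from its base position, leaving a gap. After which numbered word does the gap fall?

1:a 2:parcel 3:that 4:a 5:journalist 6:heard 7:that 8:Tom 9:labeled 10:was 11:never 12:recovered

The displaced element is "a parcel" (word 2).
It is linked across 1 clause boundary (that).
It functions as the direct object of "labeled", so the gap sits immediately after word 9 ("labeled").
Base order: A journalist heard that Tom labeled a parcel.

9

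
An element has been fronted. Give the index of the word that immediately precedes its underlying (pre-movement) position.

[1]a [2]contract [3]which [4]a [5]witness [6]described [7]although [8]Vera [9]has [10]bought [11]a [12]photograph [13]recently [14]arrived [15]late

6

The displaced element is "a contract" (word 2).
It functions as the direct object of "described", so the gap sits immediately after word 6 ("described").
Base order: A witness described a contract although Vera has bought a photograph recently.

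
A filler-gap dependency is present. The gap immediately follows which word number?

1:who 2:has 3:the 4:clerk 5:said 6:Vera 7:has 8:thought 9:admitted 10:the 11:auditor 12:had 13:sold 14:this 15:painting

8

The displaced element is "who" (word 1).
It is linked across 2 clause boundaries (Ø → Ø).
It functions as the subject of "admitted", so the gap sits immediately after word 8 ("thought").
Base order: The clerk has said Vera has thought who admitted the auditor had sold this painting.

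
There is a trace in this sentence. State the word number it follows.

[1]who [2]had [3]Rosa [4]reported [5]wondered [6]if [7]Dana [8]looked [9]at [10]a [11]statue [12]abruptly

The displaced element is "who" (word 1).
It is linked across 1 clause boundary (Ø).
It functions as the subject of "wondered", so the gap sits immediately after word 4 ("reported").
Base order: Rosa had reported that who wondered if Dana looked at a statue abruptly.

4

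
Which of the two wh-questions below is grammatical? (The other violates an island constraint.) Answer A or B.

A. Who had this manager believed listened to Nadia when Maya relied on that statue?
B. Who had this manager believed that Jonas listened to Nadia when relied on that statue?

A

In B, the wh-phrase is extracted from inside an adjunct island (introduced by "when"), which blocks movement.
In A, the extraction path crosses only that-complement boundaries, which are transparent.
So A is grammatical.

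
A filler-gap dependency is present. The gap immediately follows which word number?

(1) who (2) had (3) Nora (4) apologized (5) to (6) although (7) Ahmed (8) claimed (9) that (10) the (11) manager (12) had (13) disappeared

The displaced element is "who" (word 1).
It functions as the object of the preposition "to" of "apologized", so the gap sits immediately after word 5 ("to").
Base order: Nora had apologized to who although Ahmed claimed that the manager had disappeared.

5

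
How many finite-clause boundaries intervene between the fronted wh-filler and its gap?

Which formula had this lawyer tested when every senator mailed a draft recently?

0

"which formula" originates inside the matrix clause — no clause boundary is crossed.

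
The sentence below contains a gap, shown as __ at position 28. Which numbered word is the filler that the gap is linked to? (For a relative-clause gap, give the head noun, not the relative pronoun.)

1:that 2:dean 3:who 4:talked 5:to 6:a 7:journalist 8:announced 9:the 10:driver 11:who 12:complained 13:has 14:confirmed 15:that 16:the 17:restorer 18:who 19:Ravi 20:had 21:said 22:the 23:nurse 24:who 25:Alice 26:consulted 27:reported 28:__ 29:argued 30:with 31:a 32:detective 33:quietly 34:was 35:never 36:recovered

17

The gap at 28 is the subject of "argued", inside a relative clause.
The relative pronoun is "who" (word 18); it is bound by the head noun immediately before it.
Its filler is the head noun "restorer", at word 17.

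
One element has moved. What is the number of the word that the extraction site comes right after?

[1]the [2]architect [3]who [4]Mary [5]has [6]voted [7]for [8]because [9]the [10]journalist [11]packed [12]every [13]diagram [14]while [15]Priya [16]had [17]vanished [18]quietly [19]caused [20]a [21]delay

The displaced element is "the architect" (word 2).
It functions as the object of the preposition "for" of "voted", so the gap sits immediately after word 7 ("for").
Base order: Mary has voted for the architect because the journalist packed every diagram while Priya had vanished quietly.

7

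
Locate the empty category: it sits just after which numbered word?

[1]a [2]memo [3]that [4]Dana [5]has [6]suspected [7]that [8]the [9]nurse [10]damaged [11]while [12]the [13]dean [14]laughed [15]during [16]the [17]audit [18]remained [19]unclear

10

The displaced element is "a memo" (word 2).
It is linked across 1 clause boundary (that).
It functions as the direct object of "damaged", so the gap sits immediately after word 10 ("damaged").
Base order: Dana has suspected that the nurse damaged a memo while the dean laughed during the audit.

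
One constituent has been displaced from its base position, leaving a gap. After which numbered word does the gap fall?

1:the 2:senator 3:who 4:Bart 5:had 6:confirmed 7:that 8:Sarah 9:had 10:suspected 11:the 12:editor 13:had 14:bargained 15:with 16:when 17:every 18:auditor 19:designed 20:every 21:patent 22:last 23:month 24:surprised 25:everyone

The displaced element is "the senator" (word 2).
It is linked across 2 clause boundaries (that → Ø).
It functions as the object of the preposition "with" of "bargained", so the gap sits immediately after word 15 ("with").
Base order: Bart had confirmed that Sarah had suspected the editor had bargained with the senator when every auditor designed every patent last month.

15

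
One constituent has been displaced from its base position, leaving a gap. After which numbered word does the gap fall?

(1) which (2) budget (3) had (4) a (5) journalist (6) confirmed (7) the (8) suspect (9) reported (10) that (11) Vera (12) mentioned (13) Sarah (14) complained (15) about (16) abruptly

The displaced element is "which budget" (word 2).
It is linked across 3 clause boundaries (Ø → that → Ø).
It functions as the object of the preposition "about" of "complained", so the gap sits immediately after word 15 ("about").
Base order: A journalist had confirmed the suspect reported that Vera mentioned Sarah complained about which budget abruptly.

15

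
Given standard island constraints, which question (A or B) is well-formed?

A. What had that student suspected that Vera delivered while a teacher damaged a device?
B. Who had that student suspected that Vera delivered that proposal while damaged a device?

A

In B, the wh-phrase is extracted from inside an adjunct island (introduced by "while"), which blocks movement.
In A, the extraction path crosses only that-complement boundaries, which are transparent.
So A is grammatical.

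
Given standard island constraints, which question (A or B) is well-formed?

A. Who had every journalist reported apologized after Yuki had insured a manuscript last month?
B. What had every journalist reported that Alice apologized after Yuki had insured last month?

A

In B, the wh-phrase is extracted from inside an adjunct island (introduced by "after"), which blocks movement.
In A, the extraction path crosses only that-complement boundaries, which are transparent.
So A is grammatical.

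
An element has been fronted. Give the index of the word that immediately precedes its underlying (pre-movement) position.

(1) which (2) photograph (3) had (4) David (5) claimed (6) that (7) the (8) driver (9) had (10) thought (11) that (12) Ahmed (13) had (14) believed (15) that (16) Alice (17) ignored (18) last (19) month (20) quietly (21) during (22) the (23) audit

The displaced element is "which photograph" (word 2).
It is linked across 3 clause boundaries (that → that → that).
It functions as the direct object of "ignored", so the gap sits immediately after word 17 ("ignored").
Base order: David had claimed that the driver had thought that Ahmed had believed that Alice ignored which photograph last month quietly during the audit.

17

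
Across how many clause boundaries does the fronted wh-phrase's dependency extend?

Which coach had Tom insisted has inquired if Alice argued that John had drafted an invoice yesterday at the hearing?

"which coach" is extracted from the subject of "inquired".
Boundaries crossed, outermost first: [Ø] — 1 in total.

1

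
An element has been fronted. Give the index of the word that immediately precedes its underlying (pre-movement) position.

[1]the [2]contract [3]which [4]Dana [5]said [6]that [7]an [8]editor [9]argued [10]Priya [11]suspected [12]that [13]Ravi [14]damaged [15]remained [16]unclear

14

The displaced element is "the contract" (word 2).
It is linked across 3 clause boundaries (that → Ø → that).
It functions as the direct object of "damaged", so the gap sits immediately after word 14 ("damaged").
Base order: Dana said that an editor argued Priya suspected that Ravi damaged the contract.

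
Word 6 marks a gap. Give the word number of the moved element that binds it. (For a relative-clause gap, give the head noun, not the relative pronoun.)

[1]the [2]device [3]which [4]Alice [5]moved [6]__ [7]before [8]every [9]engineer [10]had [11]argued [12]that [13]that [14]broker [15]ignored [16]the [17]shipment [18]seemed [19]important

The gap at 6 is the object of "moved", inside a relative clause.
The relative pronoun is "which" (word 3); it is bound by the head noun immediately before it.
Its filler is the head noun "device", at word 2.

2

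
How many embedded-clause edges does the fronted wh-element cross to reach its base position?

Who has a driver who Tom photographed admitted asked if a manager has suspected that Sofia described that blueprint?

1

"who" is extracted from the subject of "asked".
Boundaries crossed, outermost first: [Ø] — 1 in total.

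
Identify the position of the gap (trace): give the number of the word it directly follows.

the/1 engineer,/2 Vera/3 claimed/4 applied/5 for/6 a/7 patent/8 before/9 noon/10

The displaced element is "the engineer" (word 2).
It is linked across 1 clause boundary (Ø).
It functions as the subject of "applied", so the gap sits immediately after word 4 ("claimed").
Base order: Vera claimed that the engineer applied for a patent before noon.

4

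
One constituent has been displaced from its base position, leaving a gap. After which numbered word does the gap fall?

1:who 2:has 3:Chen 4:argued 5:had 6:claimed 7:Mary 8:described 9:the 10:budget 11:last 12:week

4

The displaced element is "who" (word 1).
It is linked across 1 clause boundary (Ø).
It functions as the subject of "claimed", so the gap sits immediately after word 4 ("argued").
Base order: Chen has argued who had claimed Mary described the budget last week.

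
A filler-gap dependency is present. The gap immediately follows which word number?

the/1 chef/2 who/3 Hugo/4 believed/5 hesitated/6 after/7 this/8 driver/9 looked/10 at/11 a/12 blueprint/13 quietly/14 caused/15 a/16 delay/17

5

The displaced element is "the chef" (word 2).
It is linked across 1 clause boundary (Ø).
It functions as the subject of "hesitated", so the gap sits immediately after word 5 ("believed").
Base order: Hugo believed the chef hesitated after this driver looked at a blueprint quietly.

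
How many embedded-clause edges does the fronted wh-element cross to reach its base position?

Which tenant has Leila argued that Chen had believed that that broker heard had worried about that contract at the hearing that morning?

"which tenant" is extracted from the subject of "worried".
Boundaries crossed, outermost first: [that], [that], [Ø] — 3 in total.

3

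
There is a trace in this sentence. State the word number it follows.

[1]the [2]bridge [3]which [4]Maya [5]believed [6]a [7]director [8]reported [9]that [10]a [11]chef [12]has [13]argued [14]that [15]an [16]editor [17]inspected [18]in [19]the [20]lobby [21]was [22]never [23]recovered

17

The displaced element is "the bridge" (word 2).
It is linked across 3 clause boundaries (Ø → that → that).
It functions as the direct object of "inspected", so the gap sits immediately after word 17 ("inspected").
Base order: Maya believed a director reported that a chef has argued that an editor inspected the bridge in the lobby.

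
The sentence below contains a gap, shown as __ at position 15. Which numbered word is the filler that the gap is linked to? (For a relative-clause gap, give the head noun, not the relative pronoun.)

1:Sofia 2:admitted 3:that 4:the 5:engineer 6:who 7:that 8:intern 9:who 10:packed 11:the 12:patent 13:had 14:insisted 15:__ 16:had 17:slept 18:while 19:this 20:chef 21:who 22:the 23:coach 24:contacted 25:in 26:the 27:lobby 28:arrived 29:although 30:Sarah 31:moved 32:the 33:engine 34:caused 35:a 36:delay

5

The gap at 15 is the subject of "slept", inside a relative clause.
The relative pronoun is "who" (word 6); it is bound by the head noun immediately before it.
Its filler is the head noun "engineer", at word 5.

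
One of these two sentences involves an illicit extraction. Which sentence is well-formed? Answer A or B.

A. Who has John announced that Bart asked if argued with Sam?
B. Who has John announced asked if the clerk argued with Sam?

B

In A, the wh-phrase is extracted from inside a wh-island (introduced by "if"), which blocks movement.
In B, the extraction path crosses only that-complement boundaries, which are transparent.
So B is grammatical.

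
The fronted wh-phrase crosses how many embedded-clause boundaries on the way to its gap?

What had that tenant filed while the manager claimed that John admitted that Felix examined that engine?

0

"what" originates inside the matrix clause — no clause boundary is crossed.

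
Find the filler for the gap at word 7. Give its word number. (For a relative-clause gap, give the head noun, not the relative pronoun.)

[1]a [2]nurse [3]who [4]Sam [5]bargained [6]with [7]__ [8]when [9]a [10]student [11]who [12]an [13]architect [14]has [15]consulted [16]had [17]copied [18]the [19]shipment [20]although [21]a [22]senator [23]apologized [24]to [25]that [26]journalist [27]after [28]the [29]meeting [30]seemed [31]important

The gap at 7 is the prepositional object of "bargained", inside a relative clause.
The relative pronoun is "who" (word 3); it is bound by the head noun immediately before it.
Its filler is the head noun "nurse", at word 2.

2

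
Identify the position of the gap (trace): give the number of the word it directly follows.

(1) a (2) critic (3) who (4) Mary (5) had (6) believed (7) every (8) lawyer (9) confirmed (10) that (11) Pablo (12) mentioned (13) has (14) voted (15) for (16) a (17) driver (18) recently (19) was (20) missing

The displaced element is "a critic" (word 2).
It is linked across 3 clause boundaries (Ø → that → Ø).
It functions as the subject of "voted", so the gap sits immediately after word 12 ("mentioned").
Base order: Mary had believed every lawyer confirmed that Pablo mentioned that a critic has voted for a driver recently.

12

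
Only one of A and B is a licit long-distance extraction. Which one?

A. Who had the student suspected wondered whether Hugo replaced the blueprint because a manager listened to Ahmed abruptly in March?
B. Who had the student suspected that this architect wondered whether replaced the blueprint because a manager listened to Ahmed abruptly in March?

In B, the wh-phrase is extracted from inside a wh-island (introduced by "whether"), which blocks movement.
In A, the extraction path crosses only that-complement boundaries, which are transparent.
So A is grammatical.

A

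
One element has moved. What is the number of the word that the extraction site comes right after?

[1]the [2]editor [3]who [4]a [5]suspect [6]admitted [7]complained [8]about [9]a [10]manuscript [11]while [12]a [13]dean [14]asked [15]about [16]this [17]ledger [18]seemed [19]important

6

The displaced element is "the editor" (word 2).
It is linked across 1 clause boundary (Ø).
It functions as the subject of "complained", so the gap sits immediately after word 6 ("admitted").
Base order: A suspect admitted that the editor complained about a manuscript while a dean asked about this ledger.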